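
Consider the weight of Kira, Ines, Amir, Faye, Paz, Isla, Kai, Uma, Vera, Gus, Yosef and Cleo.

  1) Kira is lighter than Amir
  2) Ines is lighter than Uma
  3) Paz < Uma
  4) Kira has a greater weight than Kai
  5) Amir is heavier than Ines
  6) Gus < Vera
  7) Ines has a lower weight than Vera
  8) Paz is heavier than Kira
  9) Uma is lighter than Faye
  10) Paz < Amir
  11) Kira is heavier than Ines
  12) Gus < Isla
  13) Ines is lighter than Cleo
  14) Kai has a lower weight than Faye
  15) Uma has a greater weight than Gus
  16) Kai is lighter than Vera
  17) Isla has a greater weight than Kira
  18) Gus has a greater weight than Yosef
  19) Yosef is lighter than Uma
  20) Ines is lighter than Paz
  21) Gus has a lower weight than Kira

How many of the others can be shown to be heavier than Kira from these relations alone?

Directly above Kira: Paz, Amir, Isla.
One step further: Uma (4 so far).
One step further: Faye (5 so far).
No other element is forced above Kira by the given relations, so the count is 5.

5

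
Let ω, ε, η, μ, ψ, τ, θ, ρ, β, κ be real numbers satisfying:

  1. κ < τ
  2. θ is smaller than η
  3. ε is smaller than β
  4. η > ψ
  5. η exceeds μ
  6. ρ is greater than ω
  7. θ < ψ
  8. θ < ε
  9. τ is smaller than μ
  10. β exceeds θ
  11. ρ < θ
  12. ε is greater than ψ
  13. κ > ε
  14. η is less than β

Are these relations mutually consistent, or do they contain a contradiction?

consistent

Every relation is compatible with ω < ρ < θ < ψ < ε < κ < τ < μ < η < β; the set is consistent.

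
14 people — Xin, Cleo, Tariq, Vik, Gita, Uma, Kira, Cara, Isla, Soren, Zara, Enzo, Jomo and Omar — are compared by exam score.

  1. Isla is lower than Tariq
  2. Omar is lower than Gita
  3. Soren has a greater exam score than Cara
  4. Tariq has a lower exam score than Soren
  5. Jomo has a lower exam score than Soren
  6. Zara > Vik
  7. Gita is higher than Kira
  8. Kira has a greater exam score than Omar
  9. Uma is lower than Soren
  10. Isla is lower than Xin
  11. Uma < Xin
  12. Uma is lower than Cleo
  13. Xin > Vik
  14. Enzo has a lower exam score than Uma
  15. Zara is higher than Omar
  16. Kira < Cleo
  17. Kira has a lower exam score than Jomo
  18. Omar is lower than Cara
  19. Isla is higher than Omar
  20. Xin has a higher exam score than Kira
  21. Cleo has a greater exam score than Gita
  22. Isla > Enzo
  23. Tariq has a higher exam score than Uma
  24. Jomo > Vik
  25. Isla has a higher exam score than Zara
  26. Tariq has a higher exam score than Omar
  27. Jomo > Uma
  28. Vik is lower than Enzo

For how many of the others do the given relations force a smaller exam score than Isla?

4

The elements the relations force below Isla are Vik, Omar, Zara, Enzo — no chain reaches any other.
That is 4.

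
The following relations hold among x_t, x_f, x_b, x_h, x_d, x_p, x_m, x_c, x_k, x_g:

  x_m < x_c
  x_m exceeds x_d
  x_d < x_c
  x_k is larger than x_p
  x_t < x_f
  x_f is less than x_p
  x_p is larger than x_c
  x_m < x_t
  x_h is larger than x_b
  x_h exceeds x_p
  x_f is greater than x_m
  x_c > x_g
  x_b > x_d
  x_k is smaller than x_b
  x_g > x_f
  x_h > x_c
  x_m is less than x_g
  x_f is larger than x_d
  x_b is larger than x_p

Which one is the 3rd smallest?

Piecing the relations together gives one ordering: x_d < x_m < x_t < x_f < x_g < x_c < x_p < x_k < x_b < x_h.
The 3rd smallest is x_t.

x_t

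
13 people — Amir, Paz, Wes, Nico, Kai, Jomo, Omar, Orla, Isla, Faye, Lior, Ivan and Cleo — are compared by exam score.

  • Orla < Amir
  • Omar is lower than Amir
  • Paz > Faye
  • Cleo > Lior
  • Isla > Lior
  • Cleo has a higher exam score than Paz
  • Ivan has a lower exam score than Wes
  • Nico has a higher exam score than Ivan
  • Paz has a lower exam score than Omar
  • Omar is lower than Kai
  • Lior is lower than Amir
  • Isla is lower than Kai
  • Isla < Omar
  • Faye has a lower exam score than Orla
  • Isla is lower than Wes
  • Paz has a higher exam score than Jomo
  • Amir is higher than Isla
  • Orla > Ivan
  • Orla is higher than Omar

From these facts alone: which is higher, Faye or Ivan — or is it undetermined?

Following every chain through Faye: above Faye we get Paz, Omar, Cleo, Orla, Amir, Kai.
Ivan is not reached, and no chain runs the other way from Ivan to Faye.
So the given relations leave the order of Faye and Ivan undetermined.

undetermined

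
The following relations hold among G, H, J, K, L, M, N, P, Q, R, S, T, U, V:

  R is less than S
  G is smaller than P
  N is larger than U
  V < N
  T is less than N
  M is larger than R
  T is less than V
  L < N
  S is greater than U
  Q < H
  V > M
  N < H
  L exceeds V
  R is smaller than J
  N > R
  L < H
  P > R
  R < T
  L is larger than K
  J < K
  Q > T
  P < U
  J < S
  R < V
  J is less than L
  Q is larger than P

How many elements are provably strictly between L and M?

1

The relations place M below L. An element lies strictly between them when it is forced above M and also forced below L.
Above M: {V, N, H}. Below L: {R, J, T, K, V}.
Intersection: {V} — 1.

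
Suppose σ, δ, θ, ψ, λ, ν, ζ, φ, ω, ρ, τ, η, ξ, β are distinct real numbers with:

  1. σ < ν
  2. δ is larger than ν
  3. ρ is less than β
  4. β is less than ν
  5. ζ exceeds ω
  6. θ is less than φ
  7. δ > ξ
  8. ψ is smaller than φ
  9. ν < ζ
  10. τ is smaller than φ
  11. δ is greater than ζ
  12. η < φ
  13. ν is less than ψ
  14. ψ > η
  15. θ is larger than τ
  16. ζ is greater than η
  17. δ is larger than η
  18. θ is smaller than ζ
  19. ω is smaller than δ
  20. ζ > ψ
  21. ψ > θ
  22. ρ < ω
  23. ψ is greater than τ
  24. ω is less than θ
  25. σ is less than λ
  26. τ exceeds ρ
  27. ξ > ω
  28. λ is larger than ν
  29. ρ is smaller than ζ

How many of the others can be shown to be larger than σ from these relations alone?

The elements the relations force above σ are ν, λ, ψ, ζ, φ, δ — no chain reaches any other.
That is 6.

6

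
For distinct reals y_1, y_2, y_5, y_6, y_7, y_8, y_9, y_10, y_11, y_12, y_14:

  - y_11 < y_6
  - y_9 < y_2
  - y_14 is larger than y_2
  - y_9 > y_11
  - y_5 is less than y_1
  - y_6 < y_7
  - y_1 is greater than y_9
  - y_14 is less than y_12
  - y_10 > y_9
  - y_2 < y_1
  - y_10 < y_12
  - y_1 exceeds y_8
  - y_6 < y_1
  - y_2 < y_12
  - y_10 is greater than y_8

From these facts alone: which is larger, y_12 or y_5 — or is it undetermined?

Following every chain through y_5: above y_5 we get y_1.
y_12 is not reached, and no chain runs the other way from y_12 to y_5.
So the given relations leave the order of y_5 and y_12 undetermined.

undetermined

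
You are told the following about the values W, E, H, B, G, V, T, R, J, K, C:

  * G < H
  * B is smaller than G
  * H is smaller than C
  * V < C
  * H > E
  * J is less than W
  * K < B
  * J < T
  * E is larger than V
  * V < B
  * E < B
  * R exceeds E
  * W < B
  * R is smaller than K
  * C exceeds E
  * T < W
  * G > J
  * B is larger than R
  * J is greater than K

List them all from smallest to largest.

The consecutive links are each given: V < E; E < R; R < K; K < J; J < T; T < W; W < B; B < G; G < H; H < C.

V < E < R < K < J < T < W < B < G < H < C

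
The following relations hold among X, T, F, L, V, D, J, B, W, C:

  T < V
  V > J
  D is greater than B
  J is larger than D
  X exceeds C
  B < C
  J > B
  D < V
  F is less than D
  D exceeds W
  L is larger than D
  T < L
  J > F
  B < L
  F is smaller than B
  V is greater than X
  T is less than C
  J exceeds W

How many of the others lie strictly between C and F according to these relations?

Chaining upward from F reaches: B, D, L, X, J, V.
Chaining downward from C reaches: T, B.
Strictly between F and C are those in both lists: B — 1 element.

1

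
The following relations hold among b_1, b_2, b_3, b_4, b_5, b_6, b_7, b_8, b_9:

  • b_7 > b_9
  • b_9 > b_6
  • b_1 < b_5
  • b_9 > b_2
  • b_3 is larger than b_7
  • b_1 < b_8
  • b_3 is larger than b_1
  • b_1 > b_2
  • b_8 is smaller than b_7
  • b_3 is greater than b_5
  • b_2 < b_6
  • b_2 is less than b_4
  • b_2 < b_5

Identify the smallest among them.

Chaining upward from b_2: directly above it, b_1, b_6, b_5, b_9, b_4; then b_8, b_7, b_3.
That covers every other element, and nothing is given below b_2, so b_2 is the smallest.

b_2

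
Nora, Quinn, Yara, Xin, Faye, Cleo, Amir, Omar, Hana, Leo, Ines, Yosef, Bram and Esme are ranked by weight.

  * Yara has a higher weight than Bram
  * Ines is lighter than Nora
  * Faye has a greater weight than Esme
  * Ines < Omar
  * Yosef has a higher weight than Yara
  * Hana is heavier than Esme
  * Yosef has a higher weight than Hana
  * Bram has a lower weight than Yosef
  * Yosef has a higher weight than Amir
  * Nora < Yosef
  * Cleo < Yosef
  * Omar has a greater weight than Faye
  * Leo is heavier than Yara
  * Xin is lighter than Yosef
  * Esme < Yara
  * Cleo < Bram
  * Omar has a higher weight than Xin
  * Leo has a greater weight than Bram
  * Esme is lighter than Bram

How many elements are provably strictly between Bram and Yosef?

1

The relations place Bram below Yosef. An element lies strictly between them when it is forced above Bram and also forced below Yosef.
Above Bram: {Yara, Leo}. Below Yosef: {Cleo, Esme, Ines, Nora, Hana, Xin, Yara, Amir}.
Intersection: {Yara} — 1.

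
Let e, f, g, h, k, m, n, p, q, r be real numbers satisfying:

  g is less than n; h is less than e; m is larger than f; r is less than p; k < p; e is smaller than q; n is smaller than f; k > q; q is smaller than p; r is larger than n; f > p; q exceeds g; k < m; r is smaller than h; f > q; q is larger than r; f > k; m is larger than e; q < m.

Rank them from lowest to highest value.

g < n < r < h < e < q < k < p < f < m

Each adjacent pair is fixed by a given relation: g < n; n < r; r < h; h < e; e < q; q < k; k < p; p < f; f < m. Chaining them end to end gives the full order.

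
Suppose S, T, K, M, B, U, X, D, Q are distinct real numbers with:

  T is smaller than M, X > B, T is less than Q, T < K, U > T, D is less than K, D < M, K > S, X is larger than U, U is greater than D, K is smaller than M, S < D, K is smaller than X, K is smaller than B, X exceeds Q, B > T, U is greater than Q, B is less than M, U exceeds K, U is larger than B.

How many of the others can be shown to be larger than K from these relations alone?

From K the given relations immediately reach B, M, U, X.
Nothing else is reachable above K; 4 in all.

4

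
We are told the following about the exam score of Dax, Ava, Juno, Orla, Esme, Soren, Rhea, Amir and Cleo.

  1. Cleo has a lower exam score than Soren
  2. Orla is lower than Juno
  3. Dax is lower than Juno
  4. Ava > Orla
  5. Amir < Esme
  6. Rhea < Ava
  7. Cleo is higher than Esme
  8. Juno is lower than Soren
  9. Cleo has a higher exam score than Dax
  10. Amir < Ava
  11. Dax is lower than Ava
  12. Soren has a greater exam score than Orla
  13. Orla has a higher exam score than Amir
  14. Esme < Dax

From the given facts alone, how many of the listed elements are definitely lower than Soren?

6

Directly below Soren: Orla, Juno, Cleo.
One step further: Amir, Esme, Dax (6 so far).
No other element is forced below Soren by the given relations, so the count is 6.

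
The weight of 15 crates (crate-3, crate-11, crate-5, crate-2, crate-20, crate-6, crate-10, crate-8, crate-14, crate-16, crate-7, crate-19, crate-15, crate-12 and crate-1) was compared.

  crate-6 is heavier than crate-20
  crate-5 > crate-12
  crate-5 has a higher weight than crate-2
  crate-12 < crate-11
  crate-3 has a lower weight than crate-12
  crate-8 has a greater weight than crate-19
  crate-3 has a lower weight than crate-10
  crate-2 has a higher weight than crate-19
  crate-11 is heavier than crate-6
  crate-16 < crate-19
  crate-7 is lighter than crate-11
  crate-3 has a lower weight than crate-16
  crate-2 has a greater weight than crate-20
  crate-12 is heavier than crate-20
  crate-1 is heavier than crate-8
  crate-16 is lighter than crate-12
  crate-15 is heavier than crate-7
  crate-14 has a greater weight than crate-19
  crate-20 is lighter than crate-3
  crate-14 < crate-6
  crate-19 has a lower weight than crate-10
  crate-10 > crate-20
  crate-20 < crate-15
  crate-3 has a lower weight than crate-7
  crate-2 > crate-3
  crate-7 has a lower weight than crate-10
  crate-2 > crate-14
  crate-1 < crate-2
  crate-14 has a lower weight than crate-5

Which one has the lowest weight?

Chaining upward from crate-20: directly above it, crate-3, crate-2, crate-12, crate-10, crate-15, crate-6; then crate-7, crate-16, crate-5, crate-11; then crate-19; then crate-8, crate-14; then crate-1.
That covers every other element, and nothing is given below crate-20, so crate-20 is the lowest weight.

crate-20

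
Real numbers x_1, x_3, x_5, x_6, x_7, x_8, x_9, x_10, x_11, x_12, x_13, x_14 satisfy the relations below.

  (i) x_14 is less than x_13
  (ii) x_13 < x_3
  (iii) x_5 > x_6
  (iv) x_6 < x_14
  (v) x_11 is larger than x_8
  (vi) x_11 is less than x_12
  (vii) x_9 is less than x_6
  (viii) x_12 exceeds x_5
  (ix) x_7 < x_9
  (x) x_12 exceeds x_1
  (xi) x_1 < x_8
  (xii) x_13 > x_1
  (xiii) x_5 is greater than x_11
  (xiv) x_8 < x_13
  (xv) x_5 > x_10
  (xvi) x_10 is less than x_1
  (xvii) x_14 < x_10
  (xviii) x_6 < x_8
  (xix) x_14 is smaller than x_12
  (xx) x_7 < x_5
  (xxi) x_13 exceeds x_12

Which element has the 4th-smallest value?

Piecing the relations together gives one ordering: x_7 < x_9 < x_6 < x_14 < x_10 < x_1 < x_8 < x_11 < x_5 < x_12 < x_13 < x_3.
The 4th smallest is x_14.

x_14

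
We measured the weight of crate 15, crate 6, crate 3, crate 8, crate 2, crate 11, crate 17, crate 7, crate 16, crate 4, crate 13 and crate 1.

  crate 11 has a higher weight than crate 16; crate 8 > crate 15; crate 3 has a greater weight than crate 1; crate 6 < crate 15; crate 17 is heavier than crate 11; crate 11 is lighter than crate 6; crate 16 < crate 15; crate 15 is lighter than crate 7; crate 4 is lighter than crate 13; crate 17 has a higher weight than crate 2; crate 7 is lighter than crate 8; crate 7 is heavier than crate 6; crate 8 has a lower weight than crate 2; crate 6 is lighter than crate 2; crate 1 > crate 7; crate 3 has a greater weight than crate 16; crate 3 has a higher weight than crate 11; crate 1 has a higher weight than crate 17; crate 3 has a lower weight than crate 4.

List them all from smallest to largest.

The consecutive links are each given: crate 16 < crate 11; crate 11 < crate 6; crate 6 < crate 15; crate 15 < crate 7; crate 7 < crate 8; crate 8 < crate 2; crate 2 < crate 17; crate 17 < crate 1; crate 1 < crate 3; crate 3 < crate 4; crate 4 < crate 13.

crate 16 < crate 11 < crate 6 < crate 15 < crate 7 < crate 8 < crate 2 < crate 17 < crate 1 < crate 3 < crate 4 < crate 13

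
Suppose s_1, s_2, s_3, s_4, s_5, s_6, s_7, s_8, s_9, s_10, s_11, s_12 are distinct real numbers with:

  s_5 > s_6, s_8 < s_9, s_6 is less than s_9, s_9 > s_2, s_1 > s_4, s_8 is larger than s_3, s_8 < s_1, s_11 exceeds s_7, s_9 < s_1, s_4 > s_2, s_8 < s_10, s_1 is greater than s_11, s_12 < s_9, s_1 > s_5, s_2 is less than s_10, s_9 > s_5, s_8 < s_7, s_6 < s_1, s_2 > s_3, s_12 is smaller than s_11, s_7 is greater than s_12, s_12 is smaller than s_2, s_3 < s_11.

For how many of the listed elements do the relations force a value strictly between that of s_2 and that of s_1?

Chaining upward from s_2 reaches: s_9, s_4, s_10.
Chaining downward from s_1 reaches: s_3, s_6, s_12, s_5, s_8, s_9, s_4, s_7, s_11.
Strictly between s_2 and s_1 are those in both lists: s_9, s_4 — 2 elements.

2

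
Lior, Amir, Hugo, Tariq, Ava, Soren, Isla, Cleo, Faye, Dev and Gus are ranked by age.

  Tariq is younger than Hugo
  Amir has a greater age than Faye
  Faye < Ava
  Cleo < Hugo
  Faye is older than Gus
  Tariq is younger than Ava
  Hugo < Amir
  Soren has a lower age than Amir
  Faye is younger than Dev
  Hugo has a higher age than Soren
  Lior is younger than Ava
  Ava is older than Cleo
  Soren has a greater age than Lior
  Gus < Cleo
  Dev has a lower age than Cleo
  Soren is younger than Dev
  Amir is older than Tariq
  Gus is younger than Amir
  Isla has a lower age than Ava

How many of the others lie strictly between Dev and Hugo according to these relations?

Chaining upward from Dev reaches: Cleo, Ava, Amir.
Chaining downward from Hugo reaches: Lior, Soren, Gus, Faye, Tariq, Cleo.
Strictly between Dev and Hugo are those in both lists: Cleo — 1 element.

1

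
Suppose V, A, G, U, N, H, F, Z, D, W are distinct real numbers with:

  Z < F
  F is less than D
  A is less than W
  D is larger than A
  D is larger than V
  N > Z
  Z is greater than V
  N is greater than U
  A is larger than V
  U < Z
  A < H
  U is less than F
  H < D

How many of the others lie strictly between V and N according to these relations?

The relations place V below N. An element lies strictly between them when it is forced above V and also forced below N.
Above V: {Z, A, H, W, F, D}. Below N: {U, Z}.
Intersection: {Z} — 1.

1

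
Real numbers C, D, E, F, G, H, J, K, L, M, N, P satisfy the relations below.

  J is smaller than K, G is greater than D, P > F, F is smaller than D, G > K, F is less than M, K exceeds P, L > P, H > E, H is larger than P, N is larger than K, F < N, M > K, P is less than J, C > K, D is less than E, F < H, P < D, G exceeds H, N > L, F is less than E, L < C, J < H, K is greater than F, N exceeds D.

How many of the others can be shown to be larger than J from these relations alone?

6

The elements the relations force above J are K, C, N, H, M, G — no chain reaches any other.
That is 6.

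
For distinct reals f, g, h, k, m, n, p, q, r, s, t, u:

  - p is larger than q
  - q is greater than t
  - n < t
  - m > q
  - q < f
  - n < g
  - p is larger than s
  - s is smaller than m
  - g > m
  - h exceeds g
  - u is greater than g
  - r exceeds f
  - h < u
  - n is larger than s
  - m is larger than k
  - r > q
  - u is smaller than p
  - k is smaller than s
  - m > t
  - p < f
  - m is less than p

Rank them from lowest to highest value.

The consecutive links are each given: k < s; s < n; n < t; t < q; q < m; m < g; g < h; h < u; u < p; p < f; f < r.

k < s < n < t < q < m < g < h < u < p < f < r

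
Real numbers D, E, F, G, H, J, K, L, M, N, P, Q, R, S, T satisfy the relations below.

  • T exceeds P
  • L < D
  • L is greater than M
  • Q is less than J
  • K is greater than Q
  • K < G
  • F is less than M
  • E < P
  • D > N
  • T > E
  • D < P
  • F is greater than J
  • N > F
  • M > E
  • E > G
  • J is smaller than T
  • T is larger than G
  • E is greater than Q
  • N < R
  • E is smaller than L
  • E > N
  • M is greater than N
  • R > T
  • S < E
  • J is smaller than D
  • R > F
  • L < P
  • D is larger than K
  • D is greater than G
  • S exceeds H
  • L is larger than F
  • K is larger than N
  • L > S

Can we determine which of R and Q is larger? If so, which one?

R

Q < J < F < N < K < G < E < M < L < D < P < T < R, by transitivity through J, F, N, K, G, E, M, L, D, P, T.
So R is larger.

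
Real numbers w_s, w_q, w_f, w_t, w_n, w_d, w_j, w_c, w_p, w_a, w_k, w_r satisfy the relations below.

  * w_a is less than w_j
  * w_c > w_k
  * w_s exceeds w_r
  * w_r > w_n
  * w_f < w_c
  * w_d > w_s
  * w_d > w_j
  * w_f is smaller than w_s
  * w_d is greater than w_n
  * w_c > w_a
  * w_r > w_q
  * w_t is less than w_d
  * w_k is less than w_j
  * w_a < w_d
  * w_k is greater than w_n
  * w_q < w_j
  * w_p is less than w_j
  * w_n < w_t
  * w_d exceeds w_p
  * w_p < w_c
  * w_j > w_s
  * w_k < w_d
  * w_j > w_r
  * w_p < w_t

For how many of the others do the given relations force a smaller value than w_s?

From w_s the given relations immediately reach w_f, w_r.
From those, w_n, w_q — 4 in total.
Nothing else is reachable below w_s; 4 in all.

4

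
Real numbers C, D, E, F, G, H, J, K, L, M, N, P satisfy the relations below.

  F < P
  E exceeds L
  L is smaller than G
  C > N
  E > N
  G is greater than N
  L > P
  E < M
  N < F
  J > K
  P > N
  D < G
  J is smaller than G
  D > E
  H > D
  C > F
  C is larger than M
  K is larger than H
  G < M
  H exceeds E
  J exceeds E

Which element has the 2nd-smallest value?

The consecutive relations fix a unique order: N < F < P < L < E < D < H < K < J < G < M < C.
The 2nd smallest is F.

F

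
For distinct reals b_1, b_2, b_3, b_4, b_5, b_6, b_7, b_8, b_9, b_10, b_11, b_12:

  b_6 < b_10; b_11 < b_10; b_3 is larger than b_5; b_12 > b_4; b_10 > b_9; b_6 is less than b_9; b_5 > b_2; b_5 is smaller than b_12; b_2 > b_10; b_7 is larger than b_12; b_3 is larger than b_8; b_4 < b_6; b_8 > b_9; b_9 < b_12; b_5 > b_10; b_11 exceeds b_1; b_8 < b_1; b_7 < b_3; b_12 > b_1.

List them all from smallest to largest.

The consecutive links are each given: b_4 < b_6; b_6 < b_9; b_9 < b_8; b_8 < b_1; b_1 < b_11; b_11 < b_10; b_10 < b_2; b_2 < b_5; b_5 < b_12; b_12 < b_7; b_7 < b_3.

b_4 < b_6 < b_9 < b_8 < b_1 < b_11 < b_10 < b_2 < b_5 < b_12 < b_7 < b_3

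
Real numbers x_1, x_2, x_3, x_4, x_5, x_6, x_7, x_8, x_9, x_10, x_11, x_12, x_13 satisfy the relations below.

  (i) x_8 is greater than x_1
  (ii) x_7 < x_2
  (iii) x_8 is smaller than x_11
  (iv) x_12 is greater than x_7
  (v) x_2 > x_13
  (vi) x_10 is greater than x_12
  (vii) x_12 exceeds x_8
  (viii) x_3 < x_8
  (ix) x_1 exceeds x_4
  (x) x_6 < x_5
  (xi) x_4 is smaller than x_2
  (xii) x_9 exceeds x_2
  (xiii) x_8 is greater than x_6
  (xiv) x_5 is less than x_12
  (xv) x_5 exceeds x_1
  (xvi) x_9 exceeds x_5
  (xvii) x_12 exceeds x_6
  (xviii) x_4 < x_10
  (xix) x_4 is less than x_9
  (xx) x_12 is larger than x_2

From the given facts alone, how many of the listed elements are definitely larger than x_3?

Directly above x_3: x_8.
One step further: x_11, x_12 (3 so far).
One step further: x_10 (4 so far).
Nothing else is reachable above x_3; 4 in all.

4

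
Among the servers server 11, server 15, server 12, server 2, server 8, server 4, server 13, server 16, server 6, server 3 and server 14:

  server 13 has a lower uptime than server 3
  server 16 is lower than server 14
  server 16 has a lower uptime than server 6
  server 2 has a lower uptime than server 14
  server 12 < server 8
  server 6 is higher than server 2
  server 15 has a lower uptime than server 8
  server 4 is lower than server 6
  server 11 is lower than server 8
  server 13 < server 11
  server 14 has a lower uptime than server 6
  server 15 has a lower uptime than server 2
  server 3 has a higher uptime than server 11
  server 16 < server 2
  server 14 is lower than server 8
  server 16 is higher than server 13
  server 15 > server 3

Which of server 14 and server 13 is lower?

server 13

Link the given pairs in sequence: server 13 < server 11; server 11 < server 3; server 3 < server 15; server 15 < server 2; server 2 < server 14.
Together: server 13 < server 11 < server 3 < server 15 < server 2 < server 14.
So server 13 < server 14; server 13 is the lower of the two.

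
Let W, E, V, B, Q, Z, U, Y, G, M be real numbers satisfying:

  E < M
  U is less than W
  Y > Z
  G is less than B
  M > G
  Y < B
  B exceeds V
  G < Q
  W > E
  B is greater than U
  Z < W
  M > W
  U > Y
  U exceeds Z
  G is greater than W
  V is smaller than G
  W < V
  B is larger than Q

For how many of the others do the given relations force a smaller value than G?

The elements the relations force below G are E, Z, Y, U, W, V — no chain reaches any other.
That is 6.

6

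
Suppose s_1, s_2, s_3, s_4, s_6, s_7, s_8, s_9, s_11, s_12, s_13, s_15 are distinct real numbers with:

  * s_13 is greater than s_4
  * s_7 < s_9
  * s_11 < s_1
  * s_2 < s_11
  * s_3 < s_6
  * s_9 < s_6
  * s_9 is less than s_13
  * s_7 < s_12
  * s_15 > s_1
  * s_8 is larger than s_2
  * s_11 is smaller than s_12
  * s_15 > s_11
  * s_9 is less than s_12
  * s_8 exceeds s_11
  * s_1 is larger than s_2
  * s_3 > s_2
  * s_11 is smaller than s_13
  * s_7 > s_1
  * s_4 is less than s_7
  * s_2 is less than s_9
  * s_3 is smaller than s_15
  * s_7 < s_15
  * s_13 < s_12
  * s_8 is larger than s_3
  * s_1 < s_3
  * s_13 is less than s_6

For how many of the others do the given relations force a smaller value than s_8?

4

From s_8 the given relations immediately reach s_2, s_11, s_3.
From those, s_1 — 4 in total.
Nothing else is reachable below s_8; 4 in all.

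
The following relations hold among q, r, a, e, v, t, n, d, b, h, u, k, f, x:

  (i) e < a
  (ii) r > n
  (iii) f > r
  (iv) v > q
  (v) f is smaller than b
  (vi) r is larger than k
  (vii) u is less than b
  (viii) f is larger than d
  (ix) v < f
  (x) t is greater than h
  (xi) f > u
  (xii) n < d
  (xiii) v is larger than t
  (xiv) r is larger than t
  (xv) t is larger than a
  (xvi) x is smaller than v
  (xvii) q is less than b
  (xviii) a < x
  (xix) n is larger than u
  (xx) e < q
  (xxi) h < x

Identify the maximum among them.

h is not greatest since h < t; e is not greatest since e < q; u is not greatest since u < n; a is not greatest since a < t; k is not greatest since k < r; n is not greatest since n < r; q is not greatest since q < b; t is not greatest since t < v; d is not greatest since d < f; x is not greatest since x < v; v is not greatest since v < f; r is not greatest since r < f; f is not greatest since f < b.
Only b has nothing above it, so b is the maximum.

b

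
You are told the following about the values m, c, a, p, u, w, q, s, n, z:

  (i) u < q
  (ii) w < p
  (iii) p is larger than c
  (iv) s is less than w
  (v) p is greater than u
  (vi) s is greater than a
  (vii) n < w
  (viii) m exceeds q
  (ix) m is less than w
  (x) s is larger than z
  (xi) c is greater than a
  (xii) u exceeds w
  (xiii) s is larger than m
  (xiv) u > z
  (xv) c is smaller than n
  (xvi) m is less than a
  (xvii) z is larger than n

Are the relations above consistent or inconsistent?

We have u < q stated directly, yet also q < m < a < c < n < z < s < w < u by chaining the others — so q < u. Contradiction.

inconsistent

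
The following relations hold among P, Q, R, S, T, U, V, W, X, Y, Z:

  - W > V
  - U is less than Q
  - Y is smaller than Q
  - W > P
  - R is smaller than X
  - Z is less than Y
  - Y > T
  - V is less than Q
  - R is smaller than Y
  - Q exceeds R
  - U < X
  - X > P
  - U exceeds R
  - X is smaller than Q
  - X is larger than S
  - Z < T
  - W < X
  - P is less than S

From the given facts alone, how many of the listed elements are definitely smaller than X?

The elements the relations force below X are P, V, W, S, R, U — no chain reaches any other.
That is 6.

6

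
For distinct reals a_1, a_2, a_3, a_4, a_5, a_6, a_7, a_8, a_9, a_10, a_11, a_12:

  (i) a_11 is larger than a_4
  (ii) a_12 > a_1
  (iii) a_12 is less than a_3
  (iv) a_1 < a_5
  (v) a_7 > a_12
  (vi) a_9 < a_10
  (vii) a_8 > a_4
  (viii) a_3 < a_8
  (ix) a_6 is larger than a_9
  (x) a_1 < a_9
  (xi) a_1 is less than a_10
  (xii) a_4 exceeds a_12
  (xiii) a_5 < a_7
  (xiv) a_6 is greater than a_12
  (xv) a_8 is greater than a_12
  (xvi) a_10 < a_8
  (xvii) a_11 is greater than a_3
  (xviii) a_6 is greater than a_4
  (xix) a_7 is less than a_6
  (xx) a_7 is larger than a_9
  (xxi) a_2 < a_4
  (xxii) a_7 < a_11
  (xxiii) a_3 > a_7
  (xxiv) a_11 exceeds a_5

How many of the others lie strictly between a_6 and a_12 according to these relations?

2

The relations place a_12 below a_6. An element lies strictly between them when it is forced above a_12 and also forced below a_6.
Above a_12: {a_7, a_3, a_4, a_11, a_8}. Below a_6: {a_2, a_1, a_5, a_9, a_7, a_4}.
Intersection: {a_7, a_4} — 2.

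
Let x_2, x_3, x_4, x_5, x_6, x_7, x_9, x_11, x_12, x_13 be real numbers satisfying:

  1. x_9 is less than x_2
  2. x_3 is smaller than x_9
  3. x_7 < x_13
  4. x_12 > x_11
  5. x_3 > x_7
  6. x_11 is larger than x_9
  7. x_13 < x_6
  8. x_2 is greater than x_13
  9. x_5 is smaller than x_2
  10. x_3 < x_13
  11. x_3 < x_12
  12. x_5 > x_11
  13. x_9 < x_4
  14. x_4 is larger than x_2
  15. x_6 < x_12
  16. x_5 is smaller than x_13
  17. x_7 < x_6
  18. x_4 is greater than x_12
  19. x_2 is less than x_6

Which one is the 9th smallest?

x_12

Piecing the relations together gives one ordering: x_7 < x_3 < x_9 < x_11 < x_5 < x_13 < x_2 < x_6 < x_12 < x_4.
Counting 9 from the smallest end gives x_12.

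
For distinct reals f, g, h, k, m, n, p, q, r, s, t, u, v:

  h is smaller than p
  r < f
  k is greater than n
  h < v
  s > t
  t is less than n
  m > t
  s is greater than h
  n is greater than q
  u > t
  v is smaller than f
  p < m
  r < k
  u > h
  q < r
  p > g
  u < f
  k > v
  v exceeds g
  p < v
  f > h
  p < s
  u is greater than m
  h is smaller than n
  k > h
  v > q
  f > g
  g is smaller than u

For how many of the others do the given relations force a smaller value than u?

5

From u the given relations immediately reach h, g, t, m.
From those, p — 5 in total.
Nothing else is reachable below u; 5 in all.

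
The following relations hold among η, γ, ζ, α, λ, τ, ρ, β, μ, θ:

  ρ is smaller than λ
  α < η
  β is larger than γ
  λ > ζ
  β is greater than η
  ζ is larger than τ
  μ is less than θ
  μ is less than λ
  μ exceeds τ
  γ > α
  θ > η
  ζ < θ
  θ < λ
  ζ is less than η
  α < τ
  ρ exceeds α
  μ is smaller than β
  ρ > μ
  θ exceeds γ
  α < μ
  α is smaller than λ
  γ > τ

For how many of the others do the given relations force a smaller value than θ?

From θ the given relations immediately reach μ, γ, ζ, η.
From those, α, τ — 6 in total.
No other element is forced below θ by the given relations, so the count is 6.

6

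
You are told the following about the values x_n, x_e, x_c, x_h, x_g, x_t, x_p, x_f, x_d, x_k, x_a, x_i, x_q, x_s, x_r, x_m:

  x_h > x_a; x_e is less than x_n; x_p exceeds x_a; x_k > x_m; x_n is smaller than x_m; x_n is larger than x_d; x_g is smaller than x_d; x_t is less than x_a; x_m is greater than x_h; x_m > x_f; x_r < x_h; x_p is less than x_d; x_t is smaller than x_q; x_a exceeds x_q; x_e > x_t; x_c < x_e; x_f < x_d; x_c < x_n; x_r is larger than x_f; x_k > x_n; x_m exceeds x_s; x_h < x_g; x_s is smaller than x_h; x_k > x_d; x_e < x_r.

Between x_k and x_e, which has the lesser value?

x_e < x_r and x_r < x_h give x_e < x_h.
Then x_h < x_g extends the chain to x_g.
With x_g < x_d: x_e < x_r < x_h < x_g < x_d.
Then x_d < x_n extends the chain to x_n.
With x_n < x_m: x_e < x_r < x_h < x_g < x_d < x_n < x_m.
Then x_m < x_k extends the chain to x_k.
So x_e < x_k; x_e is the smaller of the two.

x_e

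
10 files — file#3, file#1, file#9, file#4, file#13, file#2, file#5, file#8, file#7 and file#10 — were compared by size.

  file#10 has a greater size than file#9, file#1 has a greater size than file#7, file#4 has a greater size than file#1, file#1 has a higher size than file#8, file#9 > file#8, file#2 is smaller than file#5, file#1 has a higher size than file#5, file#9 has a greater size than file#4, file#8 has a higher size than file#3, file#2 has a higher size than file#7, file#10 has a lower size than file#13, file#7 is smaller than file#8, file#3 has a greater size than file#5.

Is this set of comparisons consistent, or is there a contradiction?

consistent

The single ordering file#7 < file#2 < file#5 < file#3 < file#8 < file#1 < file#4 < file#9 < file#10 < file#13 satisfies every listed relation, so no contradiction arises.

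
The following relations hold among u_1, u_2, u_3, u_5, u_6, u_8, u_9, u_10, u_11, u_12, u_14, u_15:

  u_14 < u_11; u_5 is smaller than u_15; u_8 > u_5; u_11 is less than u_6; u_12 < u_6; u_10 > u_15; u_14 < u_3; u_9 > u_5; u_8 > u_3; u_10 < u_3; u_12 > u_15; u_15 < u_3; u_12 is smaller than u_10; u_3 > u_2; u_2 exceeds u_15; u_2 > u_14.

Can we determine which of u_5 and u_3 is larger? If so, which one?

u_3

Chaining the given relations: u_5 < u_15 < u_12 < u_10 < u_3.
So u_3 is larger.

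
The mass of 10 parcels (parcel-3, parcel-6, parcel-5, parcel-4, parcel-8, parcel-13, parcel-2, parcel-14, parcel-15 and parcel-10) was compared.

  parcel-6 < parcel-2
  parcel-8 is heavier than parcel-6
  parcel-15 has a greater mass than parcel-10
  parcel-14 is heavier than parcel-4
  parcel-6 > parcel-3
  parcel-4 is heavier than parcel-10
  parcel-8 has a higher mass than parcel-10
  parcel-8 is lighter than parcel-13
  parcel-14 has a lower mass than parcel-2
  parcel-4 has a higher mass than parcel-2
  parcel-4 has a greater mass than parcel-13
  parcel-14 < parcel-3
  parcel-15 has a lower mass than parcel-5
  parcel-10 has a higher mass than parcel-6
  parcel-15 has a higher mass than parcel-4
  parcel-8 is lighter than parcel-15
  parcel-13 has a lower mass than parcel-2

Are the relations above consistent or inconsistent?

inconsistent

We have parcel-4 < parcel-14 stated directly, yet also parcel-14 < parcel-3 < parcel-6 < parcel-10 < parcel-8 < parcel-13 < parcel-2 < parcel-4 by chaining the others — so parcel-14 < parcel-4. Contradiction.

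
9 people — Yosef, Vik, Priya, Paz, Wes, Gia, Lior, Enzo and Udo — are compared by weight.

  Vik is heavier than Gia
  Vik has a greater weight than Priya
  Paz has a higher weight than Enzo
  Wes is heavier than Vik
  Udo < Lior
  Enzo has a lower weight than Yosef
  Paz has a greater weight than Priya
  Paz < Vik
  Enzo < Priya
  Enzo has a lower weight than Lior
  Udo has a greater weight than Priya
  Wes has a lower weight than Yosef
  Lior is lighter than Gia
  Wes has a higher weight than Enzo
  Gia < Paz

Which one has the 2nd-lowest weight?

Priya

Chaining the given pairs: Enzo < Priya < Udo < Lior < Gia < Paz < Vik < Wes < Yosef.
Counting 2 from the smallest end gives Priya.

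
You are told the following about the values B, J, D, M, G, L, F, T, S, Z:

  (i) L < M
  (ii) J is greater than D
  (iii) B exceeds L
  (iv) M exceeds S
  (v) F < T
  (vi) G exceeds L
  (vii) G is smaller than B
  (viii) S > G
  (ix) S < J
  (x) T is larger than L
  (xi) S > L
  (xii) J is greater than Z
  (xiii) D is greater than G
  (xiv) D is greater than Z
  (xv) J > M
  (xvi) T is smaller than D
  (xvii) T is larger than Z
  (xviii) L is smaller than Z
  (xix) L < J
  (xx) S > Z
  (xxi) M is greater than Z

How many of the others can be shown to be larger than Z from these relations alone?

Directly above Z: S, M, T, D, J.
No other element is forced above Z by the given relations, so the count is 5.

5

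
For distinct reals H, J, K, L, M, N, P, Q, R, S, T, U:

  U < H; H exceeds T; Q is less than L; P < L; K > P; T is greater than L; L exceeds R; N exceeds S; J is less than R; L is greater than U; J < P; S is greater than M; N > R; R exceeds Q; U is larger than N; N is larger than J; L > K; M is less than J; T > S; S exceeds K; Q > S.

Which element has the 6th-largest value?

R

Chaining the given pairs: M < J < P < K < S < Q < R < N < U < L < T < H.
The 6th largest is R.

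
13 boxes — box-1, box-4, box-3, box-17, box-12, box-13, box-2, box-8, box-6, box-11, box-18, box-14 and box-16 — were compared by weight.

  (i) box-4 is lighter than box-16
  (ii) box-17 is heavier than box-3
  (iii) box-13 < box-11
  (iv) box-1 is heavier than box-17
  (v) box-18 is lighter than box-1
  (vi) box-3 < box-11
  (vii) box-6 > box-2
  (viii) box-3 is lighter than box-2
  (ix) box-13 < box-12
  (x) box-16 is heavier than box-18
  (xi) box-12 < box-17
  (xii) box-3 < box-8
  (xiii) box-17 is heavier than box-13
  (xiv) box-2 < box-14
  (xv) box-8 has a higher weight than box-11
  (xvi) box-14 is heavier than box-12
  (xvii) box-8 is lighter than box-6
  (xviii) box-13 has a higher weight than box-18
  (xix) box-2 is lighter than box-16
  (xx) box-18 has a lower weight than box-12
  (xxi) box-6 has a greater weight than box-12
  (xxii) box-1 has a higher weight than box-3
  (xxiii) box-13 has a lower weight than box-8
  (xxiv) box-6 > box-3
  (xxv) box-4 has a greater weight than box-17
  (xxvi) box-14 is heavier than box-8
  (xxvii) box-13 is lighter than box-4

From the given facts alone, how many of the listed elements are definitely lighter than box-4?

Directly below box-4: box-13, box-17.
One step further: box-18, box-3, box-12 (5 so far).
Nothing else is reachable below box-4; 5 in all.

5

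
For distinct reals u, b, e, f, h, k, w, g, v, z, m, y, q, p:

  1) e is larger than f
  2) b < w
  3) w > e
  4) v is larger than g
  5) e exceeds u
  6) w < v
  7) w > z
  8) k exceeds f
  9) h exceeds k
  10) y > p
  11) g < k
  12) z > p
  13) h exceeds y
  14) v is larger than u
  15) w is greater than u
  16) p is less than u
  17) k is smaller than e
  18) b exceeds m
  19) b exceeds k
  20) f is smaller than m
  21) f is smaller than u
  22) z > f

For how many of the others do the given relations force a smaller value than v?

10

The elements the relations force below v are f, p, u, g, k, z, e, m, b, w — no chain reaches any other.
That is 10.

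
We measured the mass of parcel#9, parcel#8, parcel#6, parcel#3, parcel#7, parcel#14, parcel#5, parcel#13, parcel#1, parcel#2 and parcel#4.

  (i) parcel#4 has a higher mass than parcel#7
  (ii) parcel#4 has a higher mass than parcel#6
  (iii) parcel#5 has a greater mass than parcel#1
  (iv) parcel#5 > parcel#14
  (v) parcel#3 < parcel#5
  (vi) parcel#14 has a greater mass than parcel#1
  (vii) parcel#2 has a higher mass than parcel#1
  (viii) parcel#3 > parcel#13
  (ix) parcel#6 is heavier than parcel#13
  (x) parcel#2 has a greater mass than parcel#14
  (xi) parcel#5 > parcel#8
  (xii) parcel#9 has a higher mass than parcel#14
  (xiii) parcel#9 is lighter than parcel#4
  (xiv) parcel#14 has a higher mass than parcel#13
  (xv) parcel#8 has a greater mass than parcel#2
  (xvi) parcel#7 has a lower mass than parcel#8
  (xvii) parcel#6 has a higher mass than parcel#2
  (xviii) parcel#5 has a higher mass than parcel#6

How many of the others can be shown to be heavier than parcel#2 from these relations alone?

4

From parcel#2 the given relations immediately reach parcel#6, parcel#8.
From those, parcel#4, parcel#5 — 4 in total.
Nothing else is reachable above parcel#2; 4 in all.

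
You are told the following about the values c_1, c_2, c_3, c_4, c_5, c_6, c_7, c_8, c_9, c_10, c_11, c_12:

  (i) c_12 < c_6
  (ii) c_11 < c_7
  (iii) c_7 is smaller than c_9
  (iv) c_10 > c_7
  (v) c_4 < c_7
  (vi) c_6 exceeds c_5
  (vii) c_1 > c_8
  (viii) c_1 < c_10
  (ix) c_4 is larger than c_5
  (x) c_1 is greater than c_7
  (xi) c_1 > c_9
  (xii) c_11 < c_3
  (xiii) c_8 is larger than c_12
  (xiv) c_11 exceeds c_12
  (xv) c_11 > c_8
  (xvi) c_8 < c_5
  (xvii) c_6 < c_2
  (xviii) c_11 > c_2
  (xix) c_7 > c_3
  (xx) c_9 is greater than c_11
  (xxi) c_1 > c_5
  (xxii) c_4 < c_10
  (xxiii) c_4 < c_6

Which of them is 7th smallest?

c_11

Piecing the relations together gives one ordering: c_12 < c_8 < c_5 < c_4 < c_6 < c_2 < c_11 < c_3 < c_7 < c_9 < c_1 < c_10.
Counting 7 from the smallest end gives c_11.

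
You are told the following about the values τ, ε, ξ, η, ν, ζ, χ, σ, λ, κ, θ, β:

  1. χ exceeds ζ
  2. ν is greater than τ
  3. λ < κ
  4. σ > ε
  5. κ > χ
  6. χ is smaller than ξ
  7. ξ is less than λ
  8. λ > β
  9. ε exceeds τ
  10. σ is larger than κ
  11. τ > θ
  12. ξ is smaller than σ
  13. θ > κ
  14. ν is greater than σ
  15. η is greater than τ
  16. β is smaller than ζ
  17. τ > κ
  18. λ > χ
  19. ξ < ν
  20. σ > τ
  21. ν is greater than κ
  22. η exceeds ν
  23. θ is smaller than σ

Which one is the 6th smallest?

Piecing the relations together gives one ordering: β < ζ < χ < ξ < λ < κ < θ < τ < ε < σ < ν < η.
The 6th smallest is κ.

κ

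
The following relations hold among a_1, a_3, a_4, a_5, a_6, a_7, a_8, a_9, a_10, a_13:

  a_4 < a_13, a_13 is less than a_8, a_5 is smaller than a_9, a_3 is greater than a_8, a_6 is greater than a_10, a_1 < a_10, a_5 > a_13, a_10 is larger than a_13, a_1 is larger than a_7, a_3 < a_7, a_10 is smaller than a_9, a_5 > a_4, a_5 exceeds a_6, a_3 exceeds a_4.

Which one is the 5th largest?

a_1

The consecutive relations fix a unique order: a_4 < a_13 < a_8 < a_3 < a_7 < a_1 < a_10 < a_6 < a_5 < a_9.
The 5th largest is a_1.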